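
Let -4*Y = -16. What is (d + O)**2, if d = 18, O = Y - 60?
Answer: 1444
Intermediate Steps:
Y = 4 (Y = -1/4*(-16) = 4)
O = -56 (O = 4 - 60 = -56)
(d + O)**2 = (18 - 56)**2 = (-38)**2 = 1444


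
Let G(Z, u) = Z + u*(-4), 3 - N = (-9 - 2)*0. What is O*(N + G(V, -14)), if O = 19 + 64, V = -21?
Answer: 3154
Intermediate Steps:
O = 83
N = 3 (N = 3 - (-9 - 2)*0 = 3 - (-11)*0 = 3 - 1*0 = 3 + 0 = 3)
G(Z, u) = Z - 4*u
O*(N + G(V, -14)) = 83*(3 + (-21 - 4*(-14))) = 83*(3 + (-21 + 56)) = 83*(3 + 35) = 83*38 = 3154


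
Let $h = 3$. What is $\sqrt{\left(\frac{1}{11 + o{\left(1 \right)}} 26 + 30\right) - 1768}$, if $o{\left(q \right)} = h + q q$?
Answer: $\frac{2 i \sqrt{97665}}{15} \approx 41.669 i$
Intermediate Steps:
$o{\left(q \right)} = 3 + q^{2}$ ($o{\left(q \right)} = 3 + q q = 3 + q^{2}$)
$\sqrt{\left(\frac{1}{11 + o{\left(1 \right)}} 26 + 30\right) - 1768} = \sqrt{\left(\frac{1}{11 + \left(3 + 1^{2}\right)} 26 + 30\right) - 1768} = \sqrt{\left(\frac{1}{11 + \left(3 + 1\right)} 26 + 30\right) - 1768} = \sqrt{\left(\frac{1}{11 + 4} \cdot 26 + 30\right) - 1768} = \sqrt{\left(\frac{1}{15} \cdot 26 + 30\right) - 1768} = \sqrt{\left(\frac{26}{15} + 30\right) - 1768} = \sqrt{\frac{476}{15} - 1768} = \sqrt{- \frac{26044}{15}} = \frac{2 i \sqrt{97665}}{15}$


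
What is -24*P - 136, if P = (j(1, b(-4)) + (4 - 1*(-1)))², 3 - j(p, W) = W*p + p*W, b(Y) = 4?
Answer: -136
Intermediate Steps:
j(p, W) = 3 - 2*W*p (j(p, W) = 3 - (W*p + p*W) = 3 - (W*p + W*p) = 3 - 2*W*p)
P = 0 (P = ((3 - 2*4*1) + (4 - 1*(-1)))² = ((3 - 8) + (4 + 1))² = (-5 + 5)² = 0² = 0)
-24*P - 136 = -24*0 - 136 = 0 - 136 = -136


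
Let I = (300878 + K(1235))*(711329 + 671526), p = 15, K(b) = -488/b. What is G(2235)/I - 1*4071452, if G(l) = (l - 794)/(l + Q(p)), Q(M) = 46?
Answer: -954416777615383426757457/234416806980748742 ≈ -4.0715e+6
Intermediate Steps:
G(l) = (-794 + l)/(46 + l) (G(l) = (l - 794)/(l + 46) = (-794 + l)/(46 + l))
I = 102769314765782/247 (I = (300878 - 488/1235)*(711329 + 671526) = (300878 - 488*1/1235)*1382855 = (300878 - 488/1235)*1382855 = (371583842/1235)*1382855 = 102769314765782/247 ≈ 4.1607e+11)
G(2235)/I - 1*4071452 = ((-794 + 2235)/(46 + 2235))/(102769314765782/247) - 1*4071452 = (1441/2281)*(247/102769314765782) - 4071452 = 355927/234416806980748742 - 4071452 = -954416777615383426757457/234416806980748742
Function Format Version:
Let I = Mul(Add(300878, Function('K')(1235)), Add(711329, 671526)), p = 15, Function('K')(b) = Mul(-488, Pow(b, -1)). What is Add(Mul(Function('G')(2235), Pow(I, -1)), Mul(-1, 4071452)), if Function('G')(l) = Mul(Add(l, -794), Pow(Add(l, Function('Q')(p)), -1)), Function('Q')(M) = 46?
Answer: Rational(-954416777615383426757457, 234416806980748742) ≈ -4.0715e+6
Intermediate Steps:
Function('G')(l) = Mul(Pow(Add(46, l), -1), Add(-794, l)) (Function('G')(l) = Mul(Add(l, -794), Pow(Add(l, 46), -1)) = Mul(Add(-794, l), Pow(Add(46, l), -1)) = Mul(Pow(Add(46, l), -1), Add(-794, l)))
I = Rational(102769314765782, 247) (I = Mul(Add(300878, Mul(-488, Pow(1235, -1))), Add(711329, 671526)) = Mul(Add(300878, Mul(-488, Rational(1, 1235))), 1382855) = Mul(Add(300878, Rational(-488, 1235)), 1382855) = Mul(Rational(371583842, 1235), 1382855) = Rational(102769314765782, 247) ≈ 4.1607e+11)
Add(Mul(Function('G')(2235), Pow(I, -1)), Mul(-1, 4071452)) = Add(Mul(Mul(Pow(Add(46, 2235), -1), Add(-794, 2235)), Pow(Rational(102769314765782, 247), -1)), Mul(-1, 4071452)) = Add(Mul(Mul(Pow(2281, -1), 1441), Rational(247, 102769314765782)), -4071452) = Add(Mul(Mul(Rational(1, 2281), 1441), Rational(247, 102769314765782)), -4071452) = Add(Mul(Rational(1441, 2281), Rational(247, 102769314765782)), -4071452) = Add(Rational(355927, 234416806980748742), -4071452) = Rational(-954416777615383426757457, 234416806980748742)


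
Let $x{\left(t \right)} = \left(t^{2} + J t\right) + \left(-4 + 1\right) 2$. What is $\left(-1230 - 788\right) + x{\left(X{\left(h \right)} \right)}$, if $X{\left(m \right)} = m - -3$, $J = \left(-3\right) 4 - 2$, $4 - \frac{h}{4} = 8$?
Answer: $-1673$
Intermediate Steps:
$h = -16$ ($h = 16 - 32 = -16$)
$J = -14$ ($J = -12 - 2 = -14$)
$X{\left(m \right)} = 3 + m$ ($X{\left(m \right)} = m + 3 = 3 + m$)
$x{\left(t \right)} = -6 + t^{2} - 14 t$ ($x{\left(t \right)} = \left(t^{2} - 14 t\right) + \left(-4 + 1\right) 2 = \left(t^{2} - 14 t\right) - 6 = -6 + t^{2} - 14 t$)
$\left(-1230 - 788\right) + x{\left(X{\left(h \right)} \right)} = \left(-1230 - 788\right) - \left(6 - \left(3 - 16\right)^{2} + 14 \left(3 - 16\right)\right) = \left(-1230 - 788\right) - \left(-176 - 169\right) = -2018 + \left(-6 + 169 + 182\right) = -2018 + 345 = -1673$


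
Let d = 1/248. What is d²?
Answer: 1/61504 ≈ 1.6259e-5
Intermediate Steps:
d = 1/248 ≈ 0.0040323
d² = (1/248)² = 1/61504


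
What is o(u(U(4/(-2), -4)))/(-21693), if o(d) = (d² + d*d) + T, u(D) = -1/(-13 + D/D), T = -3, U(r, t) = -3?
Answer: 215/1561896 ≈ 0.00013765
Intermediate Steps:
u(D) = 1/12 (u(D) = -1/(-13 + 1) = -1/(-12) = -1*(-1/12) = 1/12)
o(d) = -3 + 2*d² (o(d) = (d² + d*d) - 3 = (d² + d²) - 3 = 2*d² - 3 = -3 + 2*d²)
o(u(U(4/(-2), -4)))/(-21693) = (-3 + 2*(1/12)²)/(-21693) = (-3 + 2*(1/144))*(-1/21693) = (-3 + 1/72)*(-1/21693) = -215/72*(-1/21693) = 215/1561896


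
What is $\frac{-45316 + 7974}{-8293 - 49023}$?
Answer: $\frac{18671}{28658} \approx 0.65151$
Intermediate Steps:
$\frac{-45316 + 7974}{-8293 - 49023} = - \frac{37342}{-57316} = \left(-37342\right) \left(- \frac{1}{57316}\right) = \frac{18671}{28658}$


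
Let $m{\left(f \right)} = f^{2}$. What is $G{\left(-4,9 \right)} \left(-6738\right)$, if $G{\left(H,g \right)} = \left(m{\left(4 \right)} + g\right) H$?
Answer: $673800$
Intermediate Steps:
$G{\left(H,g \right)} = H \left(16 + g\right)$ ($G{\left(H,g \right)} = \left(4^{2} + g\right) H = \left(16 + g\right) H = H \left(16 + g\right)$)
$G{\left(-4,9 \right)} \left(-6738\right) = - 4 \left(16 + 9\right) \left(-6738\right) = \left(-4\right) 25 \left(-6738\right) = \left(-100\right) \left(-6738\right) = 673800$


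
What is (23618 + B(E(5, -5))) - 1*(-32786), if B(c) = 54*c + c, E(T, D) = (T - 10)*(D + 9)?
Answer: 55304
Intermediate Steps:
E(T, D) = (-10 + T)*(9 + D)
B(c) = 55*c
(23618 + B(E(5, -5))) - 1*(-32786) = (23618 + 55*(-90 - 10*(-5) + 9*5 - 5*5)) - 1*(-32786) = (23618 + 55*(-90 + 50 + 45 - 25)) + 32786 = (23618 + 55*(-20)) + 32786 = (23618 - 1100) + 32786 = 22518 + 32786 = 55304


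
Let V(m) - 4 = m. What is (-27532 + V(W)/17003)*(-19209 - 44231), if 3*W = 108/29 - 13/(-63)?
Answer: 162774468956144240/93193443 ≈ 1.7466e+9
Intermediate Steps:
W = 7181/5481 (W = (108/29 - 13/(-63))/3 = (108*(1/29) - 13*(-1/63))/3 = (108/29 + 13/63)/3 = (1/3)*(7181/1827) = 7181/5481 ≈ 1.3102)
V(m) = 4 + m
(-27532 + V(W)/17003)*(-19209 - 44231) = (-27532 + (4 + 7181/5481)/17003)*(-19209 - 44231) = (-27532 + (29105/5481)*(1/17003))*(-63440) = (-27532 + 29105/93193443)*(-63440) = -2565801843571/93193443*(-63440) = 162774468956144240/93193443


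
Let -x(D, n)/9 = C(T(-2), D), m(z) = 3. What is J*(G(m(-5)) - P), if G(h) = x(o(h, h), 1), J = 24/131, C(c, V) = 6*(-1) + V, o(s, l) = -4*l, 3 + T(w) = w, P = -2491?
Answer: 63672/131 ≈ 486.05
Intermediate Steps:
T(w) = -3 + w
C(c, V) = -6 + V
J = 24/131 (J = 24*(1/131) = 24/131 ≈ 0.18321)
x(D, n) = 54 - 9*D (x(D, n) = -9*(-6 + D) = 54 - 9*D)
G(h) = 54 + 36*h (G(h) = 54 - (-36)*h = 54 + 36*h)
J*(G(m(-5)) - P) = 24*((54 + 36*3) - 1*(-2491))/131 = 24*((54 + 108) + 2491)/131 = 24*(162 + 2491)/131 = (24/131)*2653 = 63672/131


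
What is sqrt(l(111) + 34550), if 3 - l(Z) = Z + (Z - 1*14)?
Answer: sqrt(34345) ≈ 185.32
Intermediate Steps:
l(Z) = 17 - 2*Z (l(Z) = 3 - (Z + (Z - 1*14)) = 3 - (Z + (Z - 14)) = 3 - (Z + (-14 + Z)) = 3 - (-14 + 2*Z) = 3 + (14 - 2*Z) = 17 - 2*Z)
sqrt(l(111) + 34550) = sqrt((17 - 2*111) + 34550) = sqrt((17 - 222) + 34550) = sqrt(-205 + 34550) = sqrt(34345)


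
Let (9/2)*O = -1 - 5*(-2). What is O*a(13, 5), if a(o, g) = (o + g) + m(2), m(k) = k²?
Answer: 44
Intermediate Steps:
O = 2 (O = 2*(-1 - 5*(-2))/9 = 2*(-1 + 10)/9 = (2/9)*9 = 2)
a(o, g) = 4 + g + o (a(o, g) = (o + g) + 2² = (g + o) + 4 = 4 + g + o)
O*a(13, 5) = 2*(4 + 5 + 13) = 2*22 = 44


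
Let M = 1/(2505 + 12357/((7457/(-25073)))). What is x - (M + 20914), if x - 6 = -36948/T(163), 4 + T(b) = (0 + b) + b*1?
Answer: -140776445754305/6696387348 ≈ -21023.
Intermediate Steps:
T(b) = -4 + 2*b (T(b) = -4 + ((0 + b) + b*1) = -4 + (b + b) = -4 + 2*b)
M = -7457/291147276 (M = 1/(2505 + 12357/((7457*(-1/25073)))) = 1/(2505 + 12357/(-7457/25073)) = 1/(2505 + 12357*(-25073/7457)) = 1/(2505 - 309827061/7457) = 1/(-291147276/7457) = -7457/291147276 ≈ -2.5612e-5)
x = -17508/161 (x = 6 - 36948/(-4 + 2*163) = 6 - 36948/(-4 + 326) = 6 - 36948/322 = 6 - 36948*1/322 = 6 - 18474/161 = -17508/161 ≈ -108.75)
x - (M + 20914) = -17508/161 - (-7457/291147276 + 20914) = -17508/161 - 1*6089054122807/291147276 = -17508/161 - 6089054122807/291147276 = -140776445754305/6696387348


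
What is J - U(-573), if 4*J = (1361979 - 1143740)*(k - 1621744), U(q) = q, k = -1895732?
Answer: -191912610618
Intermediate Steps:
J = -191912611191 (J = ((1361979 - 1143740)*(-1895732 - 1621744))/4 = (218239*(-3517476))/4 = (¼)*(-767650444764) = -191912611191)
J - U(-573) = -191912611191 - 1*(-573) = -191912611191 + 573 = -191912610618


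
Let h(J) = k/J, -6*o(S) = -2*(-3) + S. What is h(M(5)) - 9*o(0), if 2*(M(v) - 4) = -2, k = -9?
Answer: 6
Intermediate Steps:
M(v) = 3 (M(v) = 4 + (½)*(-2) = 4 - 1 = 3)
o(S) = -1 - S/6 (o(S) = -(-2*(-3) + S)/6 = -(6 + S)/6 = -1 - S/6)
h(J) = -9/J
h(M(5)) - 9*o(0) = -9/3 - 9*(-1 - ⅙*0) = -9*⅓ - 9*(-1 + 0) = -3 - 9*(-1) = -3 + 9 = 6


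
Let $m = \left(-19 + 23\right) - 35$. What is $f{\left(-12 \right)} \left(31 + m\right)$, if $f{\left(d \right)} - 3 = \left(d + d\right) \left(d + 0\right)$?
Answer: $0$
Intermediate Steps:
$m = -31$ ($m = 4 - 35 = -31$)
$f{\left(d \right)} = 3 + 2 d^{2}$ ($f{\left(d \right)} = 3 + \left(d + d\right) \left(d + 0\right) = 3 + 2 d d = 3 + 2 d^{2}$)
$f{\left(-12 \right)} \left(31 + m\right) = \left(3 + 2 \left(-12\right)^{2}\right) \left(31 - 31\right) = \left(3 + 2 \cdot 144\right) 0 = \left(3 + 288\right) 0 = 291 \cdot 0 = 0$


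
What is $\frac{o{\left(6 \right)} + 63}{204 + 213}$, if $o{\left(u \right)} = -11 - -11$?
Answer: $\frac{21}{139} \approx 0.15108$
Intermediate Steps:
$o{\left(u \right)} = 0$ ($o{\left(u \right)} = -11 + 11 = 0$)
$\frac{o{\left(6 \right)} + 63}{204 + 213} = \frac{0 + 63}{204 + 213} = \frac{63}{417} = 63 \cdot \frac{1}{417} = \frac{21}{139}$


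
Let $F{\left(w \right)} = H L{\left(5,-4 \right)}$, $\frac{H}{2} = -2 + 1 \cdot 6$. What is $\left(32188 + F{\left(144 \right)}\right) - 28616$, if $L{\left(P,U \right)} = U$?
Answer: $3540$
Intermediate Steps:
$H = 8$ ($H = 2 \left(-2 + 1 \cdot 6\right) = 2 \left(-2 + 6\right) = 2 \cdot 4 = 8$)
$F{\left(w \right)} = -32$ ($F{\left(w \right)} = 8 \left(-4\right) = -32$)
$\left(32188 + F{\left(144 \right)}\right) - 28616 = \left(32188 - 32\right) - 28616 = 32156 - 28616 = 3540$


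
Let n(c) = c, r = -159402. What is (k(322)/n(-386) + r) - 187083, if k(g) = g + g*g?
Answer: -66923608/193 ≈ -3.4675e+5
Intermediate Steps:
k(g) = g + g²
(k(322)/n(-386) + r) - 187083 = ((322*(1 + 322))/(-386) - 159402) - 187083 = ((322*323)*(-1/386) - 159402) - 187083 = (104006*(-1/386) - 159402) - 187083 = (-52003/193 - 159402) - 187083 = -30816589/193 - 187083 = -66923608/193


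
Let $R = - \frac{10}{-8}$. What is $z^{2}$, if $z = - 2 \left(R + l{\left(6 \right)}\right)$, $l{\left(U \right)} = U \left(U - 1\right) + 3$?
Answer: $\frac{18769}{4} \approx 4692.3$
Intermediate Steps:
$l{\left(U \right)} = 3 + U \left(-1 + U\right)$ ($l{\left(U \right)} = U \left(U - 1\right) + 3 = U \left(-1 + U\right) + 3 = 3 + U \left(-1 + U\right)$)
$R = \frac{5}{4}$ ($R = \left(-10\right) \left(- \frac{1}{8}\right) = \frac{5}{4} \approx 1.25$)
$z = - \frac{137}{2}$ ($z = - 2 \left(\frac{5}{4} + \left(3 + 6^{2} - 6\right)\right) = - 2 \left(\frac{5}{4} + \left(3 + 36 - 6\right)\right) = - 2 \left(\frac{5}{4} + 33\right) = \left(-2\right) \frac{137}{4} = - \frac{137}{2} \approx -68.5$)
$z^{2} = \left(- \frac{137}{2}\right)^{2} = \frac{18769}{4}$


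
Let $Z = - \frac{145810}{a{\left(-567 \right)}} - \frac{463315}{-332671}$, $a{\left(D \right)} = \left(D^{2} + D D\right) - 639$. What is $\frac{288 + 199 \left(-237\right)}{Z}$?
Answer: $- \frac{21087587908125}{524417969} \approx -40211.0$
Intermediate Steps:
$a{\left(D \right)} = -639 + 2 D^{2}$ ($a{\left(D \right)} = \left(D^{2} + D^{2}\right) - 639 = 2 D^{2} - 639 = -639 + 2 D^{2}$)
$Z = \frac{13110449225}{11246713551}$ ($Z = - \frac{145810}{-639 + 2 \left(-567\right)^{2}} - \frac{463315}{-332671} = - \frac{145810}{-639 + 2 \cdot 321489} - - \frac{24385}{17509} = - \frac{145810}{-639 + 642978} + \frac{24385}{17509} = - \frac{145810}{642339} + \frac{24385}{17509} = \frac{13110449225}{11246713551} \approx 1.1657$)
$\frac{288 + 199 \left(-237\right)}{Z} = \frac{288 + 199 \left(-237\right)}{\frac{13110449225}{11246713551}} = \left(288 - 47163\right) \frac{11246713551}{13110449225} = \left(-46875\right) \frac{11246713551}{13110449225} = - \frac{21087587908125}{524417969}$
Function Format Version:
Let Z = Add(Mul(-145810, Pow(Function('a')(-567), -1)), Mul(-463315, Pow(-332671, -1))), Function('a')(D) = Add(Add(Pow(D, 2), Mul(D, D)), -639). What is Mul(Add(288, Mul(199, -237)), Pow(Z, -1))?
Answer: Rational(-21087587908125, 524417969) ≈ -40211.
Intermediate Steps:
Function('a')(D) = Add(-639, Mul(2, Pow(D, 2))) (Function('a')(D) = Add(Add(Pow(D, 2), Pow(D, 2)), -639) = Add(Mul(2, Pow(D, 2)), -639) = Add(-639, Mul(2, Pow(D, 2))))
Z = Rational(13110449225, 11246713551) (Z = Add(Mul(-145810, Pow(Add(-639, Mul(2, Pow(-567, 2))), -1)), Mul(-463315, Pow(-332671, -1))) = Add(Mul(-145810, Pow(Add(-639, Mul(2, 321489)), -1)), Mul(-463315, Rational(-1, 332671))) = Add(Mul(-145810, Pow(Add(-639, 642978), -1)), Rational(24385, 17509)) = Add(Mul(-145810, Pow(642339, -1)), Rational(24385, 17509)) = Add(Mul(-145810, Rational(1, 642339)), Rational(24385, 17509)) = Add(Rational(-145810, 642339), Rational(24385, 17509)) = Rational(13110449225, 11246713551) ≈ 1.1657)
Mul(Add(288, Mul(199, -237)), Pow(Z, -1)) = Mul(Add(288, Mul(199, -237)), Pow(Rational(13110449225, 11246713551), -1)) = Mul(Add(288, -47163), Rational(11246713551, 13110449225)) = Mul(-46875, Rational(11246713551, 13110449225)) = Rational(-21087587908125, 524417969)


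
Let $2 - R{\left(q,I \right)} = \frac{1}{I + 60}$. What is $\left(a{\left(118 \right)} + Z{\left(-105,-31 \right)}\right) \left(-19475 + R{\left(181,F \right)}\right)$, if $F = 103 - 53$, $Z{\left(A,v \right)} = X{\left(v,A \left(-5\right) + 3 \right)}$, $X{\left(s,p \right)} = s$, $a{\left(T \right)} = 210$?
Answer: $- \frac{383423549}{110} \approx -3.4857 \cdot 10^{6}$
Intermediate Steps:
$Z{\left(A,v \right)} = v$
$F = 50$
$R{\left(q,I \right)} = 2 - \frac{1}{60 + I}$ ($R{\left(q,I \right)} = 2 - \frac{1}{I + 60} = 2 - \frac{1}{60 + I}$)
$\left(a{\left(118 \right)} + Z{\left(-105,-31 \right)}\right) \left(-19475 + R{\left(181,F \right)}\right) = \left(210 - 31\right) \left(-19475 + \frac{119 + 2 \cdot 50}{60 + 50}\right) = 179 \left(-19475 + \frac{119 + 100}{110}\right) = 179 \left(-19475 + \frac{1}{110} \cdot 219\right) = 179 \left(-19475 + \frac{219}{110}\right) = 179 \left(- \frac{2142031}{110}\right) = - \frac{383423549}{110}$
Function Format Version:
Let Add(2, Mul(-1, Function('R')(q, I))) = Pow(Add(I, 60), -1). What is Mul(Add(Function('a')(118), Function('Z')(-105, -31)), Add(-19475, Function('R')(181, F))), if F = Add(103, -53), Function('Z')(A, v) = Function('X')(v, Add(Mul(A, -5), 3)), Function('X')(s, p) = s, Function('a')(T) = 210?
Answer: Rational(-383423549, 110) ≈ -3.4857e+6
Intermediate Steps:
Function('Z')(A, v) = v
F = 50
Function('R')(q, I) = Add(2, Mul(-1, Pow(Add(60, I), -1))) (Function('R')(q, I) = Add(2, Mul(-1, Pow(Add(I, 60), -1))) = Add(2, Mul(-1, Pow(Add(60, I), -1))))
Mul(Add(Function('a')(118), Function('Z')(-105, -31)), Add(-19475, Function('R')(181, F))) = Mul(Add(210, -31), Add(-19475, Mul(Pow(Add(60, 50), -1), Add(119, Mul(2, 50))))) = Mul(179, Add(-19475, Mul(Pow(110, -1), Add(119, 100)))) = Mul(179, Add(-19475, Mul(Rational(1, 110), 219))) = Mul(179, Add(-19475, Rational(219, 110))) = Mul(179, Rational(-2142031, 110)) = Rational(-383423549, 110)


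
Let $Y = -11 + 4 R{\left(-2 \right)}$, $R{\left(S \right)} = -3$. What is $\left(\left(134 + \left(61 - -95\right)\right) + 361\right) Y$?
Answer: $-14973$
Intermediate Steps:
$Y = -23$ ($Y = -11 + 4 \left(-3\right) = -11 - 12 = -23$)
$\left(\left(134 + \left(61 - -95\right)\right) + 361\right) Y = \left(\left(134 + \left(61 - -95\right)\right) + 361\right) \left(-23\right) = \left(\left(134 + \left(61 + 95\right)\right) + 361\right) \left(-23\right) = \left(\left(134 + 156\right) + 361\right) \left(-23\right) = \left(290 + 361\right) \left(-23\right) = 651 \left(-23\right) = -14973$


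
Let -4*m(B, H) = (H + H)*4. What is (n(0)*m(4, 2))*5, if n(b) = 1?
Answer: -20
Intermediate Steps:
m(B, H) = -2*H (m(B, H) = -(H + H)*4/4 = -2*H*4/4 = -2*H)
(n(0)*m(4, 2))*5 = (1*(-2*2))*5 = (1*(-4))*5 = -4*5 = -20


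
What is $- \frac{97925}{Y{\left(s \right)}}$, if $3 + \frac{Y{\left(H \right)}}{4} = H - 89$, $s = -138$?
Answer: $\frac{19585}{184} \approx 106.44$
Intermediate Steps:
$Y{\left(H \right)} = -368 + 4 H$ ($Y{\left(H \right)} = -12 + 4 \left(H - 89\right) = -12 + 4 \left(-89 + H\right) = -12 + \left(-356 + 4 H\right) = -368 + 4 H$)
$- \frac{97925}{Y{\left(s \right)}} = - \frac{97925}{-368 + 4 \left(-138\right)} = - \frac{97925}{-368 - 552} = - \frac{97925}{-920} = \left(-97925\right) \left(- \frac{1}{920}\right) = \frac{19585}{184}$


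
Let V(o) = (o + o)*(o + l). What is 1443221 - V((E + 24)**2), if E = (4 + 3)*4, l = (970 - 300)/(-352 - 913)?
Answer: -3333818111/253 ≈ -1.3177e+7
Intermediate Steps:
l = -134/253 (l = 670/(-1265) = 670*(-1/1265) = -134/253 ≈ -0.52964)
E = 28 (E = 7*4 = 28)
V(o) = 2*o*(-134/253 + o) (V(o) = (o + o)*(o - 134/253) = (2*o)*(-134/253 + o) = 2*o*(-134/253 + o))
1443221 - V((E + 24)**2) = 1443221 - 2*(28 + 24)**2*(-134 + 253*(28 + 24)**2)/253 = 1443221 - 2*52**2*(-134 + 253*52**2)/253 = 1443221 - 2*2704*(-134 + 253*2704)/253 = 1443221 - 2*2704*(-134 + 684112)/253 = 1443221 - 2*2704*683978/253 = 1443221 - 1*3698953024/253 = 1443221 - 3698953024/253 = -3333818111/253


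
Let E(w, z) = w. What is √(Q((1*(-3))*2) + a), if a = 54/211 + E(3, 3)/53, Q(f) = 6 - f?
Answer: 3*√171088717/11183 ≈ 3.5089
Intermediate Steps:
a = 3495/11183 (a = 54/211 + 3/53 = 3495/11183 ≈ 0.31253)
√(Q((1*(-3))*2) + a) = √((6 - 1*(-3)*2) + 3495/11183) = √((6 - (-3)*2) + 3495/11183) = √((6 - 1*(-6)) + 3495/11183) = √((6 + 6) + 3495/11183) = √(12 + 3495/11183) = √(137691/11183) = 3*√171088717/11183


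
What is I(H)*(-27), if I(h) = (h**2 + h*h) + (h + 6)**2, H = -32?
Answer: -73548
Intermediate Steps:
I(h) = (6 + h)**2 + 2*h**2 (I(h) = (h**2 + h**2) + (6 + h)**2 = 2*h**2 + (6 + h)**2 = (6 + h)**2 + 2*h**2)
I(H)*(-27) = ((6 - 32)**2 + 2*(-32)**2)*(-27) = ((-26)**2 + 2*1024)*(-27) = (676 + 2048)*(-27) = 2724*(-27) = -73548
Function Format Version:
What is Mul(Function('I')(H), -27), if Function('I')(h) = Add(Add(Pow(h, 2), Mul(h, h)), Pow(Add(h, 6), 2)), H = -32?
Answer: -73548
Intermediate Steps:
Function('I')(h) = Add(Pow(Add(6, h), 2), Mul(2, Pow(h, 2))) (Function('I')(h) = Add(Add(Pow(h, 2), Pow(h, 2)), Pow(Add(6, h), 2)) = Add(Mul(2, Pow(h, 2)), Pow(Add(6, h), 2)) = Add(Pow(Add(6, h), 2), Mul(2, Pow(h, 2))))
Mul(Function('I')(H), -27) = Mul(Add(Pow(Add(6, -32), 2), Mul(2, Pow(-32, 2))), -27) = Mul(Add(Pow(-26, 2), Mul(2, 1024)), -27) = Mul(Add(676, 2048), -27) = Mul(2724, -27) = -73548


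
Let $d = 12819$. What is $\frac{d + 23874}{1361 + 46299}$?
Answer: $\frac{36693}{47660} \approx 0.76989$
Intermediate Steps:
$\frac{d + 23874}{1361 + 46299} = \frac{12819 + 23874}{1361 + 46299} = \frac{36693}{47660}$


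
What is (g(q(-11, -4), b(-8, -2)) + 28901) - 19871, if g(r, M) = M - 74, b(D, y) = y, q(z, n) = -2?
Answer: 8954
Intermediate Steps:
g(r, M) = -74 + M
(g(q(-11, -4), b(-8, -2)) + 28901) - 19871 = ((-74 - 2) + 28901) - 19871 = (-76 + 28901) - 19871 = 28825 - 19871 = 8954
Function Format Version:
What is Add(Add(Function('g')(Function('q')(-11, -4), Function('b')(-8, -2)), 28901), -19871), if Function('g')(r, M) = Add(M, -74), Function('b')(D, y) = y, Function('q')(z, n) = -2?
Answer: 8954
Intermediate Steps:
Function('g')(r, M) = Add(-74, M)
Add(Add(Function('g')(Function('q')(-11, -4), Function('b')(-8, -2)), 28901), -19871) = Add(Add(Add(-74, -2), 28901), -19871) = Add(Add(-76, 28901), -19871) = Add(28825, -19871) = 8954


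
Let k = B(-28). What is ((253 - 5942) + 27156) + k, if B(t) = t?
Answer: 21439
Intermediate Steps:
k = -28
((253 - 5942) + 27156) + k = ((253 - 5942) + 27156) - 28 = (-5689 + 27156) - 28 = 21467 - 28 = 21439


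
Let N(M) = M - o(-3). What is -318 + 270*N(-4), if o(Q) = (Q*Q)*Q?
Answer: 5892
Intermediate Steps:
o(Q) = Q**3 (o(Q) = Q**2*Q = Q**3)
N(M) = 27 + M (N(M) = M - 1*(-3)**3 = M - 1*(-27) = M + 27 = 27 + M)
-318 + 270*N(-4) = -318 + 270*(27 - 4) = -318 + 270*23 = -318 + 6210 = 5892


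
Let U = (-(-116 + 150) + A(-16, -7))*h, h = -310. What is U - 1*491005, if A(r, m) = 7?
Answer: -482635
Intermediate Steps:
U = 8370 (U = (-(-116 + 150) + 7)*(-310) = (-1*34 + 7)*(-310) = (-34 + 7)*(-310) = -27*(-310) = 8370)
U - 1*491005 = 8370 - 1*491005 = 8370 - 491005 = -482635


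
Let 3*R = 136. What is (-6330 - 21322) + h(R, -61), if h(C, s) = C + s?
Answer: -83003/3 ≈ -27668.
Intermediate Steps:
R = 136/3 (R = (⅓)*136 = 136/3 ≈ 45.333)
(-6330 - 21322) + h(R, -61) = (-6330 - 21322) + (136/3 - 61) = -27652 - 47/3 = -83003/3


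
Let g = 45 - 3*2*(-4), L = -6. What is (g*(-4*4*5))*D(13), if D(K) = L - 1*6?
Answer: 66240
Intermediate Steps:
D(K) = -12 (D(K) = -6 - 1*6 = -6 - 6 = -12)
g = 69 (g = 45 - 6*(-4) = 45 + 24 = 69)
(g*(-4*4*5))*D(13) = (69*(-4*4*5))*(-12) = (69*(-16*5))*(-12) = (69*(-80))*(-12) = -5520*(-12) = 66240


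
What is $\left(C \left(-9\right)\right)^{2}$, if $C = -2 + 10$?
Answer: $5184$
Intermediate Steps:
$C = 8$
$\left(C \left(-9\right)\right)^{2} = \left(8 \left(-9\right)\right)^{2} = \left(-72\right)^{2} = 5184$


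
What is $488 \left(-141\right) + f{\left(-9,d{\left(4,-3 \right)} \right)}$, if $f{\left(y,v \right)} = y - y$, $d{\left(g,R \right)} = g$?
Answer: $-68808$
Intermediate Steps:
$f{\left(y,v \right)} = 0$
$488 \left(-141\right) + f{\left(-9,d{\left(4,-3 \right)} \right)} = 488 \left(-141\right) + 0 = -68808 + 0 = -68808$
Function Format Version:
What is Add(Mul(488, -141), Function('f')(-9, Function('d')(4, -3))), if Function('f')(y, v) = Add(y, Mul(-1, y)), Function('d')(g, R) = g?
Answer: -68808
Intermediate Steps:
Function('f')(y, v) = 0
Add(Mul(488, -141), Function('f')(-9, Function('d')(4, -3))) = Add(Mul(488, -141), 0) = Add(-68808, 0) = -68808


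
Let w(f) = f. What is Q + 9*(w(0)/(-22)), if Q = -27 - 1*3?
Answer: -30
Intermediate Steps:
Q = -30 (Q = -27 - 3 = -30)
Q + 9*(w(0)/(-22)) = -30 + 9*(0/(-22)) = -30 + 9*(0*(-1/22)) = -30 + 9*0 = -30 + 0 = -30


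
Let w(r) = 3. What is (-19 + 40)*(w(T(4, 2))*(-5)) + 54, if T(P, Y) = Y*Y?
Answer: -261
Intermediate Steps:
T(P, Y) = Y²
(-19 + 40)*(w(T(4, 2))*(-5)) + 54 = (-19 + 40)*(3*(-5)) + 54 = 21*(-15) + 54 = -315 + 54 = -261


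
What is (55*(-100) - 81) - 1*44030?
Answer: -49611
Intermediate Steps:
(55*(-100) - 81) - 1*44030 = (-5500 - 81) - 44030 = -5581 - 44030 = -49611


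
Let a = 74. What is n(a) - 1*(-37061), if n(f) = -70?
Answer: 36991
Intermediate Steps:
n(a) - 1*(-37061) = -70 - 1*(-37061) = -70 + 37061 = 36991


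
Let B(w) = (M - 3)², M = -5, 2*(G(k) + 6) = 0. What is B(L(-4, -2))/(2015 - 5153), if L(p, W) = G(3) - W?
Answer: -32/1569 ≈ -0.020395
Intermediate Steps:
G(k) = -6 (G(k) = -6 + (½)*0 = -6 + 0 = -6)
L(p, W) = -6 - W
B(w) = 64 (B(w) = (-5 - 3)² = (-8)² = 64)
B(L(-4, -2))/(2015 - 5153) = 64/(2015 - 5153) = 64/(-3138) = -1/3138*64 = -32/1569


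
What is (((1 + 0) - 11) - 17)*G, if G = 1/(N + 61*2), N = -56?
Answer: -9/22 ≈ -0.40909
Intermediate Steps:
G = 1/66 (G = 1/(-56 + 61*2) = 1/(-56 + 122) = 1/66 ≈ 0.015152)
(((1 + 0) - 11) - 17)*G = (((1 + 0) - 11) - 17)*(1/66) = ((1 - 11) - 17)*(1/66) = (-10 - 17)*(1/66) = -27*1/66 = -9/22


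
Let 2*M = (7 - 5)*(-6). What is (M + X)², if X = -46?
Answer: 2704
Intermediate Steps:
M = -6 (M = ((7 - 5)*(-6))/2 = (2*(-6))/2 = (½)*(-12) = -6)
(M + X)² = (-6 - 46)² = (-52)² = 2704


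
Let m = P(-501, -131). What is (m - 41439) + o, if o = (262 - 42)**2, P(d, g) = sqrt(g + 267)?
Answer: 6961 + 2*sqrt(34) ≈ 6972.7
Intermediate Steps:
P(d, g) = sqrt(267 + g)
m = 2*sqrt(34) (m = sqrt(267 - 131) = sqrt(136) = 2*sqrt(34) ≈ 11.662)
o = 48400 (o = 220**2 = 48400)
(m - 41439) + o = (2*sqrt(34) - 41439) + 48400 = (-41439 + 2*sqrt(34)) + 48400 = 6961 + 2*sqrt(34)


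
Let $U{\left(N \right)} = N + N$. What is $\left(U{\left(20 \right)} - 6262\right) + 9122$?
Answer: $2900$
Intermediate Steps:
$U{\left(N \right)} = 2 N$
$\left(U{\left(20 \right)} - 6262\right) + 9122 = \left(2 \cdot 20 - 6262\right) + 9122 = \left(40 - 6262\right) + 9122 = -6222 + 9122 = 2900$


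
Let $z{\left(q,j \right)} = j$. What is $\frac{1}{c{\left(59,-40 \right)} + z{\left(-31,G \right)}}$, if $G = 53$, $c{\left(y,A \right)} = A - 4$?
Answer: $\frac{1}{9} \approx 0.11111$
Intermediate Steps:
$c{\left(y,A \right)} = -4 + A$ ($c{\left(y,A \right)} = A - 4 = -4 + A$)
$\frac{1}{c{\left(59,-40 \right)} + z{\left(-31,G \right)}} = \frac{1}{\left(-4 - 40\right) + 53} = \frac{1}{-44 + 53} = \frac{1}{9}$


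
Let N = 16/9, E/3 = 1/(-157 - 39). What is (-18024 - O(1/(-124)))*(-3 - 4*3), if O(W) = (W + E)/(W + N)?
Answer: 5232813966/19355 ≈ 2.7036e+5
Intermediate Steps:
E = -3/196 (E = 3/(-157 - 39) = 3/(-196) = 3*(-1/196) = -3/196 ≈ -0.015306)
N = 16/9 (N = 16*(1/9) = 16/9 ≈ 1.7778)
O(W) = (-3/196 + W)/(16/9 + W) (O(W) = (W - 3/196)/(W + 16/9) = (-3/196 + W)/(16/9 + W))
(-18024 - O(1/(-124)))*(-3 - 4*3) = (-18024 - 9*(-3 + 196/(-124))/(196*(16 + 9/(-124))))*(-3 - 4*3) = (-18024 - 9*(-3 + 196*(-1/124))/(196*(16 + 9*(-1/124))))*(-3 - 12) = (-18024 - 9*(-3 - 49/31)/(196*(16 - 9/124)))*(-15) = (-18024 - 9*(-142)/(196*1975/124*31))*(-15) = (-18024 - 9*124*(-142)/(196*1975*31))*(-15) = (-18024 - 1*(-1278/96775))*(-15) = (-18024 + 1278/96775)*(-15) = -1744271322/96775*(-15) = 5232813966/19355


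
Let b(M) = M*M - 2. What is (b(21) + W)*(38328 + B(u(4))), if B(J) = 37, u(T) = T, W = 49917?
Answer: 1931907940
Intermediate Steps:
b(M) = -2 + M² (b(M) = M² - 2 = -2 + M²)
(b(21) + W)*(38328 + B(u(4))) = ((-2 + 21²) + 49917)*(38328 + 37) = ((-2 + 441) + 49917)*38365 = (439 + 49917)*38365 = 50356*38365 = 1931907940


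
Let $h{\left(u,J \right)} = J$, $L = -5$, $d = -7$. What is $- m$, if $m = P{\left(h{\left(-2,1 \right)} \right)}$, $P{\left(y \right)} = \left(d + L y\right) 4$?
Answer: $48$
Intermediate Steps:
$P{\left(y \right)} = -28 - 20 y$ ($P{\left(y \right)} = \left(-7 - 5 y\right) 4 = -28 - 20 y$)
$m = -48$ ($m = -28 - 20 = -48$)
$- m = \left(-1\right) \left(-48\right) = 48$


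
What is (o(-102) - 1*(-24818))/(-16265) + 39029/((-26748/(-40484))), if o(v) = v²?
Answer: 6424642929371/108764055 ≈ 59070.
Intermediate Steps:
(o(-102) - 1*(-24818))/(-16265) + 39029/((-26748/(-40484))) = ((-102)² - 1*(-24818))/(-16265) + 39029/((-26748/(-40484))) = (10404 + 24818)*(-1/16265) + 39029/((-26748*(-1/40484))) = 35222*(-1/16265) + 39029/(6687/10121) = -35222/16265 + 39029*(10121/6687) = -35222/16265 + 395012509/6687 = 6424642929371/108764055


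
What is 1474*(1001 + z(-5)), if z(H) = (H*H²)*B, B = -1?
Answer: 1659724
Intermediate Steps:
z(H) = -H³ (z(H) = (H*H²)*(-1) = H³*(-1) = -H³)
1474*(1001 + z(-5)) = 1474*(1001 - 1*(-5)³) = 1474*(1001 - 1*(-125)) = 1474*(1001 + 125) = 1474*1126 = 1659724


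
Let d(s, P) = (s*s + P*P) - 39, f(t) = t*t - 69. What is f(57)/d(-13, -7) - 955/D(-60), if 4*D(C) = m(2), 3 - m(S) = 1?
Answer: -338710/179 ≈ -1892.2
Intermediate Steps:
m(S) = 2 (m(S) = 3 - 1*1 = 3 - 1 = 2)
D(C) = ½ (D(C) = (¼)*2 = ½)
f(t) = -69 + t² (f(t) = t² - 69 = -69 + t²)
d(s, P) = -39 + P² + s² (d(s, P) = (s² + P²) - 39 = (P² + s²) - 39 = -39 + P² + s²)
f(57)/d(-13, -7) - 955/D(-60) = (-69 + 57²)/(-39 + (-7)² + (-13)²) - 955/½ = (-69 + 3249)/(-39 + 49 + 169) - 955*2 = 3180/179 - 1910 = -338710/179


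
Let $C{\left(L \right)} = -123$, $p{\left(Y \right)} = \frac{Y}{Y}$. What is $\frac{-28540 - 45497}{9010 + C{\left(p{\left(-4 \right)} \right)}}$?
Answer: $- \frac{74037}{8887} \approx -8.3309$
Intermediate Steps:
$p{\left(Y \right)} = 1$
$\frac{-28540 - 45497}{9010 + C{\left(p{\left(-4 \right)} \right)}} = \frac{-28540 - 45497}{9010 - 123} = - \frac{74037}{8887}$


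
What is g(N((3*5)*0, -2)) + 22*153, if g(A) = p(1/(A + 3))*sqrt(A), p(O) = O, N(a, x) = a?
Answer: 3366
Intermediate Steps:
g(A) = sqrt(A)/(3 + A) (g(A) = sqrt(A)/(A + 3) = sqrt(A)/(3 + A))
g(N((3*5)*0, -2)) + 22*153 = sqrt((3*5)*0)/(3 + (3*5)*0) + 22*153 = sqrt(15*0)/(3 + 15*0) + 3366 = sqrt(0)/(3 + 0) + 3366 = 0/3 + 3366 = 0*(1/3) + 3366 = 0 + 3366 = 3366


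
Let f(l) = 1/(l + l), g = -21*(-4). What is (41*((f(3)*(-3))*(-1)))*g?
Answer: 1722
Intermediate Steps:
g = 84
f(l) = 1/(2*l)
(41*((f(3)*(-3))*(-1)))*g = (41*((((½)/3)*(-3))*(-1)))*84 = (41*((((½)*(⅓))*(-3))*(-1)))*84 = (41*(((⅙)*(-3))*(-1)))*84 = (41*(-½*(-1)))*84 = (41*(½))*84 = (41/2)*84 = 1722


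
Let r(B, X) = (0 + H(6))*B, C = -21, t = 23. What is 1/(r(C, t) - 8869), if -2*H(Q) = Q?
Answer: -1/8806 ≈ -0.00011356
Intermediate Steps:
H(Q) = -Q/2
r(B, X) = -3*B (r(B, X) = (0 - ½*6)*B = (0 - 3)*B = -3*B)
1/(r(C, t) - 8869) = 1/(-3*(-21) - 8869) = 1/(63 - 8869) = 1/(-8806) = -1/8806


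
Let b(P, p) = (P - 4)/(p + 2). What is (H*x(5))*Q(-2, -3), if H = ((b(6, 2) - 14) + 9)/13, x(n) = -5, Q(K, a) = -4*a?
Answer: 270/13 ≈ 20.769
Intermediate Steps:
b(P, p) = (-4 + P)/(2 + p)
H = -9/26 (H = (((-4 + 6)/(2 + 2) - 14) + 9)/13 = ((2/4 - 14) + 9)*(1/13) = (((¼)*2 - 14) + 9)*(1/13) = ((½ - 14) + 9)*(1/13) = (-27/2 + 9)*(1/13) = -9/2*1/13 = -9/26 ≈ -0.34615)
(H*x(5))*Q(-2, -3) = (-9/26*(-5))*(-4*(-3)) = (45/26)*12 = 270/13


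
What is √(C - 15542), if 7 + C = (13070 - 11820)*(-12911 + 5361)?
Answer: I*√9453049 ≈ 3074.6*I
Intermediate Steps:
C = -9437507 (C = -7 + (13070 - 11820)*(-12911 + 5361) = -7 + 1250*(-7550) = -7 - 9437500 = -9437507)
√(C - 15542) = √(-9437507 - 15542) = √(-9453049) = I*√9453049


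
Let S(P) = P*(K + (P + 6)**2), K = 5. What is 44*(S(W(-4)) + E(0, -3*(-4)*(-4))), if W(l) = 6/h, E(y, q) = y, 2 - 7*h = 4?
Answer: -212520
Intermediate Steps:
h = -2/7 (h = 2/7 - 1/7*4 = 2/7 - 4/7 = -2/7 ≈ -0.28571)
W(l) = -21 (W(l) = 6/(-2/7) = 6*(-7/2) = -21)
S(P) = P*(5 + (6 + P)**2) (S(P) = P*(5 + (P + 6)**2) = P*(5 + (6 + P)**2))
44*(S(W(-4)) + E(0, -3*(-4)*(-4))) = 44*(-21*(5 + (6 - 21)**2) + 0) = 44*(-21*(5 + (-15)**2) + 0) = 44*(-21*(5 + 225) + 0) = 44*(-21*230 + 0) = 44*(-4830 + 0) = 44*(-4830) = -212520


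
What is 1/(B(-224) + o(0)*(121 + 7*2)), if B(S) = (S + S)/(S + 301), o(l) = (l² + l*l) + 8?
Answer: 11/11816 ≈ 0.00093094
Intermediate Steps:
o(l) = 8 + 2*l² (o(l) = (l² + l²) + 8 = 2*l² + 8 = 8 + 2*l²)
B(S) = 2*S/(301 + S) (B(S) = (2*S)/(301 + S) = 2*S/(301 + S))
1/(B(-224) + o(0)*(121 + 7*2)) = 1/(2*(-224)/(301 - 224) + (8 + 2*0²)*(121 + 7*2)) = 1/(2*(-224)/77 + (8 + 2*0)*(121 + 14)) = 1/(2*(-224)*(1/77) + (8 + 0)*135) = 1/(-64/11 + 8*135) = 1/(-64/11 + 1080) = 1/(11816/11) = 11/11816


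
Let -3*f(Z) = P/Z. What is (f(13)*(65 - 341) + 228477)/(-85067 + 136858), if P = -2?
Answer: 2970017/673283 ≈ 4.4112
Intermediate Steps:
f(Z) = 2/(3*Z) (f(Z) = -(-2)/(3*Z) = 2/(3*Z))
(f(13)*(65 - 341) + 228477)/(-85067 + 136858) = (((2/3)/13)*(65 - 341) + 228477)/(-85067 + 136858) = (((2/3)*(1/13))*(-276) + 228477)/51791 = ((2/39)*(-276) + 228477)*(1/51791) = (-184/13 + 228477)*(1/51791) = (2970017/13)*(1/51791) = 2970017/673283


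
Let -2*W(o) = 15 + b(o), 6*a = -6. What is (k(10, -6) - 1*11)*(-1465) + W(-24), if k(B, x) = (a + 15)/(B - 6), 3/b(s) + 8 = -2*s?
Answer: 878397/80 ≈ 10980.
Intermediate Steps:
a = -1 (a = (⅙)*(-6) = -1)
b(s) = 3/(-8 - 2*s)
k(B, x) = 14/(-6 + B) (k(B, x) = (-1 + 15)/(B - 6) = 14/(-6 + B))
W(o) = -15/2 + 3/(2*(8 + 2*o)) (W(o) = -(15 - 3/(8 + 2*o))/2 = -15/2 + 3/(2*(8 + 2*o)))
(k(10, -6) - 1*11)*(-1465) + W(-24) = (14/(-6 + 10) - 1*11)*(-1465) + 3*(-39 - 10*(-24))/(4*(4 - 24)) = (14/4 - 11)*(-1465) + (¾)*(-39 + 240)/(-20) = (14*(¼) - 11)*(-1465) + (¾)*(-1/20)*201 = (7/2 - 11)*(-1465) - 603/80 = -15/2*(-1465) - 603/80 = 21975/2 - 603/80 = 878397/80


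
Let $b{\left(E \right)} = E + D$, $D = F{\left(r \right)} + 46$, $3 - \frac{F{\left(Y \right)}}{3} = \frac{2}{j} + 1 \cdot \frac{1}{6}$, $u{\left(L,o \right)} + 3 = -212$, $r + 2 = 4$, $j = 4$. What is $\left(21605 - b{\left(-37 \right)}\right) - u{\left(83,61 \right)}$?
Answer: $21804$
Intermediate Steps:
$r = 2$ ($r = -2 + 4 = 2$)
$u{\left(L,o \right)} = -215$ ($u{\left(L,o \right)} = -3 - 212 = -215$)
$F{\left(Y \right)} = 7$ ($F{\left(Y \right)} = 9 - 3 \left(\frac{2}{4} + 1 \cdot \frac{1}{6}\right) = 9 - 3 \left(2 \cdot \frac{1}{4} + 1 \cdot \frac{1}{6}\right) = 9 - 3 \left(\frac{1}{2} + \frac{1}{6}\right) = 9 - 2 = 7$)
$D = 53$ ($D = 7 + 46 = 53$)
$b{\left(E \right)} = 53 + E$ ($b{\left(E \right)} = E + 53 = 53 + E$)
$\left(21605 - b{\left(-37 \right)}\right) - u{\left(83,61 \right)} = \left(21605 - \left(53 - 37\right)\right) - -215 = \left(21605 - 16\right) + 215 = 21589 + 215 = 21804$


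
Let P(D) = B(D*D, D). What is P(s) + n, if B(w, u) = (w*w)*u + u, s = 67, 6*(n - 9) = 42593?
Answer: 8100793691/6 ≈ 1.3501e+9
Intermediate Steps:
n = 42647/6 (n = 9 + (⅙)*42593 = 9 + 42593/6 = 42647/6 ≈ 7107.8)
B(w, u) = u + u*w² (B(w, u) = w²*u + u = u*w² + u = u + u*w²)
P(D) = D*(1 + D⁴) (P(D) = D*(1 + (D*D)²) = D*(1 + (D²)²) = D*(1 + D⁴))
P(s) + n = (67 + 67⁵) + 42647/6 = (67 + 1350125107) + 42647/6 = 1350125174 + 42647/6 = 8100793691/6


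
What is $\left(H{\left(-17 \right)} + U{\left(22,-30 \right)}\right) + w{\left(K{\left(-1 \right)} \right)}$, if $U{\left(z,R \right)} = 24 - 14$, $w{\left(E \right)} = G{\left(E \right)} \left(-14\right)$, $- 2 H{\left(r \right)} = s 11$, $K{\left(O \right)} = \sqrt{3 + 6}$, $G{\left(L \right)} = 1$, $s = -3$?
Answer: $\frac{25}{2} \approx 12.5$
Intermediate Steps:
$K{\left(O \right)} = 3$ ($K{\left(O \right)} = \sqrt{9} = 3$)
$H{\left(r \right)} = \frac{33}{2}$ ($H{\left(r \right)} = - \frac{\left(-3\right) 11}{2} = \left(- \frac{1}{2}\right) \left(-33\right) = \frac{33}{2}$)
$w{\left(E \right)} = -14$ ($w{\left(E \right)} = 1 \left(-14\right) = -14$)
$U{\left(z,R \right)} = 10$ ($U{\left(z,R \right)} = 24 - 14 = 10$)
$\left(H{\left(-17 \right)} + U{\left(22,-30 \right)}\right) + w{\left(K{\left(-1 \right)} \right)} = \left(\frac{33}{2} + 10\right) - 14 = \frac{53}{2} - 14 = \frac{25}{2}$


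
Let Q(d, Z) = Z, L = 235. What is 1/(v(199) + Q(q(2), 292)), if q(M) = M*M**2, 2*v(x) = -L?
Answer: 2/349 ≈ 0.0057307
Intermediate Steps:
v(x) = -235/2 (v(x) = (-1*235)/2 = (1/2)*(-235) = -235/2)
q(M) = M**3
1/(v(199) + Q(q(2), 292)) = 1/(-235/2 + 292) = 1/(349/2) = 2/349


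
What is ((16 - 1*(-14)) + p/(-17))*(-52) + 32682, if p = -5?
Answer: 528814/17 ≈ 31107.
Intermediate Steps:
((16 - 1*(-14)) + p/(-17))*(-52) + 32682 = ((16 - 1*(-14)) - 5/(-17))*(-52) + 32682 = ((16 + 14) - 5*(-1/17))*(-52) + 32682 = (30 + 5/17)*(-52) + 32682 = (515/17)*(-52) + 32682 = -26780/17 + 32682 = 528814/17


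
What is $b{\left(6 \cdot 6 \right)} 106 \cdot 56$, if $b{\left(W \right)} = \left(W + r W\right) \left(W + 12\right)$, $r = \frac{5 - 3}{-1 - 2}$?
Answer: $3419136$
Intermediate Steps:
$r = - \frac{2}{3}$ ($r = \frac{2}{-3} = 2 \left(- \frac{1}{3}\right) = - \frac{2}{3} \approx -0.66667$)
$b{\left(W \right)} = \frac{W \left(12 + W\right)}{3}$ ($b{\left(W \right)} = \left(W - \frac{2 W}{3}\right) \left(W + 12\right) = \frac{W}{3} \left(12 + W\right) = \frac{W \left(12 + W\right)}{3}$)
$b{\left(6 \cdot 6 \right)} 106 \cdot 56 = \frac{6 \cdot 6 \left(12 + 6 \cdot 6\right)}{3} \cdot 106 \cdot 56 = \frac{1}{3} \cdot 36 \left(12 + 36\right) 106 \cdot 56 = \frac{1}{3} \cdot 36 \cdot 48 \cdot 106 \cdot 56 = 576 \cdot 106 \cdot 56 = 61056 \cdot 56 = 3419136$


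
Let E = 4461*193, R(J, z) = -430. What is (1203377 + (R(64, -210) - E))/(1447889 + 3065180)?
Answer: 341974/4513069 ≈ 0.075774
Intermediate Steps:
E = 860973
(1203377 + (R(64, -210) - E))/(1447889 + 3065180) = (1203377 + (-430 - 1*860973))/(1447889 + 3065180) = (1203377 + (-430 - 860973))/4513069 = (1203377 - 861403)*(1/4513069) = 341974*(1/4513069) = 341974/4513069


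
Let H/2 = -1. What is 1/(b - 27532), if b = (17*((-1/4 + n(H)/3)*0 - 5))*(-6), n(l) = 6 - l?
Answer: -1/27022 ≈ -3.7007e-5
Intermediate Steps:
H = -2 (H = 2*(-1) = -2)
b = 510 (b = (17*((-1/4 + (6 - 1*(-2))/3)*0 - 5))*(-6) = (17*((-1*¼ + (6 + 2)*(⅓))*0 - 5))*(-6) = (17*((-¼ + 8*(⅓))*0 - 5))*(-6) = (17*((-¼ + 8/3)*0 - 5))*(-6) = (17*((29/12)*0 - 5))*(-6) = (17*(0 - 5))*(-6) = (17*(-5))*(-6) = -85*(-6) = 510)
1/(b - 27532) = 1/(510 - 27532) = 1/(-27022) = -1/27022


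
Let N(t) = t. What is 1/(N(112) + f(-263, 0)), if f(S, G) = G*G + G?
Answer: 1/112 ≈ 0.0089286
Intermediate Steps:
f(S, G) = G + G² (f(S, G) = G² + G = G + G²)
1/(N(112) + f(-263, 0)) = 1/(112 + 0*(1 + 0)) = 1/(112 + 0*1) = 1/(112 + 0) = 1/112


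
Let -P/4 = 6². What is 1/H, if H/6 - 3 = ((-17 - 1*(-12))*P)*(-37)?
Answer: -1/159822 ≈ -6.2570e-6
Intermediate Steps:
P = -144 (P = -4*6² = -4*36 = -144)
H = -159822 (H = 18 + 6*(((-17 - 1*(-12))*(-144))*(-37)) = 18 + 6*(((-17 + 12)*(-144))*(-37)) = 18 + 6*(-5*(-144)*(-37)) = 18 + 6*(720*(-37)) = 18 + 6*(-26640) = 18 - 159840 = -159822)
1/H = 1/(-159822) = -1/159822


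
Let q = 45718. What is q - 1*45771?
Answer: -53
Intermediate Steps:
q - 1*45771 = 45718 - 1*45771 = 45718 - 45771 = -53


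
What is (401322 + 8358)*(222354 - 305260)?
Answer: -33964930080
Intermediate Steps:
(401322 + 8358)*(222354 - 305260) = 409680*(-82906) = -33964930080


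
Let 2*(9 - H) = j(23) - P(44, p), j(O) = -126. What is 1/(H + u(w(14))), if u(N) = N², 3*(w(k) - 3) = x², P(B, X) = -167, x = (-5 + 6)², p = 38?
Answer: -18/7 ≈ -2.5714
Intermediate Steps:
x = 1 (x = 1² = 1)
w(k) = 10/3 (w(k) = 3 + (⅓)*1² = 3 + (⅓)*1 = 3 + ⅓ = 10/3)
H = -23/2 (H = 9 - (-126 - 1*(-167))/2 = 9 - (-126 + 167)/2 = 9 - ½*41 = 9 - 41/2 = -23/2 ≈ -11.500)
1/(H + u(w(14))) = 1/(-23/2 + (10/3)²) = 1/(-23/2 + 100/9) = 1/(-7/18) = -18/7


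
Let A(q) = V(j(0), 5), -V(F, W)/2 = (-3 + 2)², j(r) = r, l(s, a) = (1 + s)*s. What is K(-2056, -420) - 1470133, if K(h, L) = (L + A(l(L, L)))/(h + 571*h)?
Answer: -864461725917/588016 ≈ -1.4701e+6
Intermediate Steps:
l(s, a) = s*(1 + s)
V(F, W) = -2 (V(F, W) = -2*(-3 + 2)² = -2*(-1)² = -2*1 = -2)
A(q) = -2
K(h, L) = (-2 + L)/(572*h) (K(h, L) = (L - 2)/(h + 571*h) = (-2 + L)/((572*h)) = (-2 + L)*(1/(572*h)) = (-2 + L)/(572*h))
K(-2056, -420) - 1470133 = (1/572)*(-2 - 420)/(-2056) - 1470133 = (1/572)*(-1/2056)*(-422) - 1470133 = 211/588016 - 1470133 = -864461725917/588016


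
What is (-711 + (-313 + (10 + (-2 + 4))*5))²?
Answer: 929296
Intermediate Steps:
(-711 + (-313 + (10 + (-2 + 4))*5))² = (-711 + (-313 + (10 + 2)*5))² = (-711 + (-313 + 12*5))² = (-711 + (-313 + 60))² = (-711 - 253)² = (-964)² = 929296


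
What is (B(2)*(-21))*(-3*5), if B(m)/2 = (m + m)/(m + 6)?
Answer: 315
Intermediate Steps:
B(m) = 4*m/(6 + m) (B(m) = 2*((m + m)/(m + 6)) = 2*((2*m)/(6 + m)) = 2*(2*m/(6 + m)) = 4*m/(6 + m))
(B(2)*(-21))*(-3*5) = ((4*2/(6 + 2))*(-21))*(-3*5) = ((4*2/8)*(-21))*(-15) = ((4*2*(⅛))*(-21))*(-15) = (1*(-21))*(-15) = -21*(-15) = 315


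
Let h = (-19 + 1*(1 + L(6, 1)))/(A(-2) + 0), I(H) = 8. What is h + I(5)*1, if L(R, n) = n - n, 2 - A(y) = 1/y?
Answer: 4/5 ≈ 0.80000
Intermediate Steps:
A(y) = 2 - 1/y
L(R, n) = 0
h = -36/5 (h = (-19 + 1*(1 + 0))/((2 - 1/(-2)) + 0) = (-19 + 1*1)/((2 - 1*(-1/2)) + 0) = (-19 + 1)/((2 + 1/2) + 0) = -18/(5/2 + 0) = -18/5/2 = -18*2/5 = -36/5 ≈ -7.2000)
h + I(5)*1 = -36/5 + 8*1 = -36/5 + 8 = 4/5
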